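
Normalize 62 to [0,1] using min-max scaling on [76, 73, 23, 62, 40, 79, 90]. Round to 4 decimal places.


Min = 23, Max = 90
Range = 90 - 23 = 67
Scaled = (x - min) / (max - min)
= (62 - 23) / 67
= 39 / 67
= 0.5821

0.5821


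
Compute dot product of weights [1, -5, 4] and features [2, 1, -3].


Element-wise products:
1 * 2 = 2
-5 * 1 = -5
4 * -3 = -12
Sum = 2 + -5 + -12
= -15

-15


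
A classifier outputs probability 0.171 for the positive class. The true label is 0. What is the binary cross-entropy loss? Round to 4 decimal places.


For y=0: Loss = -log(1-p)
= -log(1 - 0.171)
= -log(0.829)
= -(-0.1875)
= 0.1875

0.1875


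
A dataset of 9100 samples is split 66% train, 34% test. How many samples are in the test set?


Train samples = 9100 * 66% = 6006
Test samples = 9100 - 6006
= 3094

3094


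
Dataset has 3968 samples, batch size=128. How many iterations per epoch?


Iterations per epoch = dataset_size / batch_size
= 3968 / 128
= 31

31


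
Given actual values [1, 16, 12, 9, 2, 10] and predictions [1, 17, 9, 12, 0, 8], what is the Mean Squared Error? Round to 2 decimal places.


Differences: [0, -1, 3, -3, 2, 2]
Squared errors: [0, 1, 9, 9, 4, 4]
Sum of squared errors = 27
MSE = 27 / 6 = 4.50

4.50


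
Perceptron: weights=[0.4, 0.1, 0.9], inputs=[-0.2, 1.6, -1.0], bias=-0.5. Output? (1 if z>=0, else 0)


z = w . x + b
= 0.4*-0.2 + 0.1*1.6 + 0.9*-1.0 + -0.5
= -0.08 + 0.16 + -0.9 + -0.5
= -0.82 + -0.5
= -1.32
Since z = -1.32 < 0, output = 0

0


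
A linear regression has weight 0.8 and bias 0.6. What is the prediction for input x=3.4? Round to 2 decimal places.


y = 0.8 * 3.4 + (0.6)
= 2.72 + (0.6)
= 3.32

3.32


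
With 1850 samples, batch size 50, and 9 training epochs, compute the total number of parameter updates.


Iterations per epoch = 1850 / 50 = 37
Total updates = iterations_per_epoch * epochs
= 37 * 9
= 333

333


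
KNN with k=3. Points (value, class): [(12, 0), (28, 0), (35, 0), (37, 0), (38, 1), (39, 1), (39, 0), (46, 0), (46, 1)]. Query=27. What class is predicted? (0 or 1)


Distances from query 27:
Point 28 (class 0): distance = 1
Point 35 (class 0): distance = 8
Point 37 (class 0): distance = 10
K=3 nearest neighbors: classes = [0, 0, 0]
Votes for class 1: 0 / 3
Majority vote => class 0

0


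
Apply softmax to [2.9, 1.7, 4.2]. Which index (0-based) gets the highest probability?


Softmax is a monotonic transformation, so it preserves the argmax.
We need to find the index of the maximum logit.
Index 0: 2.9
Index 1: 1.7
Index 2: 4.2
Maximum logit = 4.2 at index 2

2


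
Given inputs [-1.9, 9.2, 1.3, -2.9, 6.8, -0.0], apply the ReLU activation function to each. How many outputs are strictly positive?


ReLU(x) = max(0, x) for each element:
ReLU(-1.9) = 0
ReLU(9.2) = 9.2
ReLU(1.3) = 1.3
ReLU(-2.9) = 0
ReLU(6.8) = 6.8
ReLU(-0.0) = 0
Active neurons (>0): 3

3


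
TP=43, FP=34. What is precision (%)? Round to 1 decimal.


Precision = TP / (TP + FP) * 100
= 43 / (43 + 34)
= 43 / 77
= 0.5584
= 55.8%

55.8


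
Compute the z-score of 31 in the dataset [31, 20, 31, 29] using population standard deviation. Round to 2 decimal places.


Mean = (31 + 20 + 31 + 29) / 4 = 27.75
Variance = sum((x_i - mean)^2) / n = 20.6875
Std = sqrt(20.6875) = 4.5484
Z = (x - mean) / std
= (31 - 27.75) / 4.5484
= 3.25 / 4.5484
= 0.71

0.71


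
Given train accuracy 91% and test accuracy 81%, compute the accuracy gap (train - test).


Gap = train_accuracy - test_accuracy
= 91 - 81
= 10%
This moderate gap may indicate mild overfitting.

10


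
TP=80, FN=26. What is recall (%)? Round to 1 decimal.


Recall = TP / (TP + FN) * 100
= 80 / (80 + 26)
= 80 / 106
= 0.7547
= 75.5%

75.5


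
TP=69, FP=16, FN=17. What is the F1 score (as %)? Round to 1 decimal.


Precision = TP / (TP + FP) = 69 / 85 = 0.8118
Recall = TP / (TP + FN) = 69 / 86 = 0.8023
F1 = 2 * P * R / (P + R)
= 2 * 0.8118 * 0.8023 / (0.8118 + 0.8023)
= 1.3026 / 1.6141
= 0.807
As percentage: 80.7%

80.7


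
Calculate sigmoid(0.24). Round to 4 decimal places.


sigmoid(z) = 1 / (1 + exp(-z))
exp(-(0.24)) = exp(-0.24) = 0.7866
1 + 0.7866 = 1.7866
1 / 1.7866 = 0.5597

0.5597


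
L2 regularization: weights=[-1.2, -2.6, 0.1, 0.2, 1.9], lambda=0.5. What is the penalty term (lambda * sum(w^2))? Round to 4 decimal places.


Squaring each weight:
(-1.2)^2 = 1.44
(-2.6)^2 = 6.76
0.1^2 = 0.01
0.2^2 = 0.04
1.9^2 = 3.61
Sum of squares = 11.86
Penalty = 0.5 * 11.86 = 5.9300

5.9300


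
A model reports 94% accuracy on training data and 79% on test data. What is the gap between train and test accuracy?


Gap = train_accuracy - test_accuracy
= 94 - 79
= 15%
This gap suggests the model is overfitting.

15


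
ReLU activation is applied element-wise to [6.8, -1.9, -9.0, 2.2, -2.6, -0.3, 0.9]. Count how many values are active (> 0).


ReLU(x) = max(0, x) for each element:
ReLU(6.8) = 6.8
ReLU(-1.9) = 0
ReLU(-9.0) = 0
ReLU(2.2) = 2.2
ReLU(-2.6) = 0
ReLU(-0.3) = 0
ReLU(0.9) = 0.9
Active neurons (>0): 3

3


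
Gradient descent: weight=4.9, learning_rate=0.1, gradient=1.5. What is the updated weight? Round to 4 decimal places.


w_new = w_old - lr * gradient
= 4.9 - 0.1 * 1.5
= 4.9 - (0.15)
= 4.7500

4.7500


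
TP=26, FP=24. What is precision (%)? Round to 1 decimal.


Precision = TP / (TP + FP) * 100
= 26 / (26 + 24)
= 26 / 50
= 0.52
= 52.0%

52.0


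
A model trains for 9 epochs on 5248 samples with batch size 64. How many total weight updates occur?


Iterations per epoch = 5248 / 64 = 82
Total updates = iterations_per_epoch * epochs
= 82 * 9
= 738

738


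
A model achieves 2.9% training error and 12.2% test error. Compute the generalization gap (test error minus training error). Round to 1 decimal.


Generalization gap = test_error - train_error
= 12.2 - 2.9
= 9.3%
A moderate gap.

9.3


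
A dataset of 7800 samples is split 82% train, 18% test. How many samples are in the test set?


Train samples = 7800 * 82% = 6396
Test samples = 7800 - 6396
= 1404

1404


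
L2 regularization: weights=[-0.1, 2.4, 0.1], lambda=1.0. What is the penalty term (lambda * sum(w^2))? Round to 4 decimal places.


Squaring each weight:
(-0.1)^2 = 0.01
2.4^2 = 5.76
0.1^2 = 0.01
Sum of squares = 5.78
Penalty = 1.0 * 5.78 = 5.7800

5.7800


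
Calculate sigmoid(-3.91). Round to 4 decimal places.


sigmoid(z) = 1 / (1 + exp(-z))
exp(-(-3.91)) = exp(3.91) = 49.899
1 + 49.899 = 50.899
1 / 50.899 = 0.0196

0.0196


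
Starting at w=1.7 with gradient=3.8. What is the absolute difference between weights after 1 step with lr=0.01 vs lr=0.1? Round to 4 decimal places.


With lr=0.01: w_new = 1.7 - 0.01 * 3.8 = 1.662
With lr=0.1: w_new = 1.7 - 0.1 * 3.8 = 1.32
Absolute difference = |1.662 - 1.32|
= 0.3420

0.3420


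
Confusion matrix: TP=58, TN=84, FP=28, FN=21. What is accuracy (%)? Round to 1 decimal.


Accuracy = (TP + TN) / (TP + TN + FP + FN) * 100
= (58 + 84) / (58 + 84 + 28 + 21)
= 142 / 191
= 0.7435
= 74.3%

74.3


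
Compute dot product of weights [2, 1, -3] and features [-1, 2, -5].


Element-wise products:
2 * -1 = -2
1 * 2 = 2
-3 * -5 = 15
Sum = -2 + 2 + 15
= 15

15


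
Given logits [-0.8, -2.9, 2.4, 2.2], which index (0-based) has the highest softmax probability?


Softmax is a monotonic transformation, so it preserves the argmax.
We need to find the index of the maximum logit.
Index 0: -0.8
Index 1: -2.9
Index 2: 2.4
Index 3: 2.2
Maximum logit = 2.4 at index 2

2


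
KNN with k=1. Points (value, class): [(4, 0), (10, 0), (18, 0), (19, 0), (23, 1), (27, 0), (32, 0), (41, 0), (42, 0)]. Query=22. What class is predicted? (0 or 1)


Distances from query 22:
Point 23 (class 1): distance = 1
K=1 nearest neighbors: classes = [1]
Votes for class 1: 1 / 1
Majority vote => class 1

1


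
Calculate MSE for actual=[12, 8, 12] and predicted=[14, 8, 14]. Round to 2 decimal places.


Differences: [-2, 0, -2]
Squared errors: [4, 0, 4]
Sum of squared errors = 8
MSE = 8 / 3 = 2.67

2.67


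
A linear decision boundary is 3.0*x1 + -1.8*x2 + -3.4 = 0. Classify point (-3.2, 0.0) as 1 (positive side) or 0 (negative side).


Compute 3.0 * -3.2 + -1.8 * 0.0 + -3.4
= -9.6 + -0.0 + -3.4
= -13.0
Since -13.0 < 0, the point is on the negative side.

0


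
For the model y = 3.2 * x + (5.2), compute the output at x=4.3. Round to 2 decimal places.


y = 3.2 * 4.3 + (5.2)
= 13.76 + (5.2)
= 18.96

18.96


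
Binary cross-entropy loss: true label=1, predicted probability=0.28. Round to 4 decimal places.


For y=1: Loss = -log(p)
= -log(0.28)
= -(-1.273)
= 1.2730

1.2730


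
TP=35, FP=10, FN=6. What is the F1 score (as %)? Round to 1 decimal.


Precision = TP / (TP + FP) = 35 / 45 = 0.7778
Recall = TP / (TP + FN) = 35 / 41 = 0.8537
F1 = 2 * P * R / (P + R)
= 2 * 0.7778 * 0.8537 / (0.7778 + 0.8537)
= 1.3279 / 1.6314
= 0.814
As percentage: 81.4%

81.4


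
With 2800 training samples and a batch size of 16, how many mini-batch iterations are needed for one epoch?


Iterations per epoch = dataset_size / batch_size
= 2800 / 16
= 175

175


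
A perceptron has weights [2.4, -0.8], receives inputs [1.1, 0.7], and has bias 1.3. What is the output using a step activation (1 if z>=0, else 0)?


z = w . x + b
= 2.4*1.1 + -0.8*0.7 + 1.3
= 2.64 + -0.56 + 1.3
= 2.08 + 1.3
= 3.38
Since z = 3.38 >= 0, output = 1

1


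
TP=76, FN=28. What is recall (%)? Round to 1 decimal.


Recall = TP / (TP + FN) * 100
= 76 / (76 + 28)
= 76 / 104
= 0.7308
= 73.1%

73.1


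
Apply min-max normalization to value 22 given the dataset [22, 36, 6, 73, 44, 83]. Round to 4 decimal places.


Min = 6, Max = 83
Range = 83 - 6 = 77
Scaled = (x - min) / (max - min)
= (22 - 6) / 77
= 16 / 77
= 0.2078

0.2078


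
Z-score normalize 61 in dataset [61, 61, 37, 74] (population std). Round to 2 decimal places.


Mean = (61 + 61 + 37 + 74) / 4 = 58.25
Variance = sum((x_i - mean)^2) / n = 178.6875
Std = sqrt(178.6875) = 13.3674
Z = (x - mean) / std
= (61 - 58.25) / 13.3674
= 2.75 / 13.3674
= 0.21

0.21


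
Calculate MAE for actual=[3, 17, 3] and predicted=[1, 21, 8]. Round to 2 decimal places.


Absolute errors: [2, 4, 5]
Sum of absolute errors = 11
MAE = 11 / 3 = 3.67

3.67


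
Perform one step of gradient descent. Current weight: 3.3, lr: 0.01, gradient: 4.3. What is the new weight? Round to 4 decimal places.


w_new = w_old - lr * gradient
= 3.3 - 0.01 * 4.3
= 3.3 - (0.043)
= 3.2570

3.2570


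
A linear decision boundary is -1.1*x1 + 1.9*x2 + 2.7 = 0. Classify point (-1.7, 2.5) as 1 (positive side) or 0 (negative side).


Compute -1.1 * -1.7 + 1.9 * 2.5 + 2.7
= 1.87 + 4.75 + 2.7
= 9.32
Since 9.32 >= 0, the point is on the positive side.

1


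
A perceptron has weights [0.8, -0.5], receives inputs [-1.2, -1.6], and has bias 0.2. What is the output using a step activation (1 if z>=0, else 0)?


z = w . x + b
= 0.8*-1.2 + -0.5*-1.6 + 0.2
= -0.96 + 0.8 + 0.2
= -0.16 + 0.2
= 0.04
Since z = 0.04 >= 0, output = 1

1


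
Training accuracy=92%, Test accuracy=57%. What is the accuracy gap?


Gap = train_accuracy - test_accuracy
= 92 - 57
= 35%
This large gap strongly indicates overfitting.

35


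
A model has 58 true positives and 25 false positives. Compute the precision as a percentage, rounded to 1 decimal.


Precision = TP / (TP + FP) * 100
= 58 / (58 + 25)
= 58 / 83
= 0.6988
= 69.9%

69.9


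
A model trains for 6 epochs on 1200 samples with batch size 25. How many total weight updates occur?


Iterations per epoch = 1200 / 25 = 48
Total updates = iterations_per_epoch * epochs
= 48 * 6
= 288

288


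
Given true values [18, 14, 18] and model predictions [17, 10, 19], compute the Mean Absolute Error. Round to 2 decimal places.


Absolute errors: [1, 4, 1]
Sum of absolute errors = 6
MAE = 6 / 3 = 2.00

2.00


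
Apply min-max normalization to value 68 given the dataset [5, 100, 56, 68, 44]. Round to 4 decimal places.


Min = 5, Max = 100
Range = 100 - 5 = 95
Scaled = (x - min) / (max - min)
= (68 - 5) / 95
= 63 / 95
= 0.6632

0.6632


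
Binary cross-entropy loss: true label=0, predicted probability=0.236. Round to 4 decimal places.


For y=0: Loss = -log(1-p)
= -log(1 - 0.236)
= -log(0.764)
= -(-0.2692)
= 0.2692

0.2692


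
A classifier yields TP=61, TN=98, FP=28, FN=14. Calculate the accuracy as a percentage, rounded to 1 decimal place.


Accuracy = (TP + TN) / (TP + TN + FP + FN) * 100
= (61 + 98) / (61 + 98 + 28 + 14)
= 159 / 201
= 0.791
= 79.1%

79.1


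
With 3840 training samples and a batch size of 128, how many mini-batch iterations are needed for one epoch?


Iterations per epoch = dataset_size / batch_size
= 3840 / 128
= 30

30


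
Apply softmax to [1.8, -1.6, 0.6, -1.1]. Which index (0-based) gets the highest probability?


Softmax is a monotonic transformation, so it preserves the argmax.
We need to find the index of the maximum logit.
Index 0: 1.8
Index 1: -1.6
Index 2: 0.6
Index 3: -1.1
Maximum logit = 1.8 at index 0

0


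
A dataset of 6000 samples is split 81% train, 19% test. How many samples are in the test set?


Train samples = 6000 * 81% = 4860
Test samples = 6000 - 4860
= 1140

1140


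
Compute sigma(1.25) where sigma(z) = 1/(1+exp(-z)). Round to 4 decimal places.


sigmoid(z) = 1 / (1 + exp(-z))
exp(-(1.25)) = exp(-1.25) = 0.2865
1 + 0.2865 = 1.2865
1 / 1.2865 = 0.7773

0.7773


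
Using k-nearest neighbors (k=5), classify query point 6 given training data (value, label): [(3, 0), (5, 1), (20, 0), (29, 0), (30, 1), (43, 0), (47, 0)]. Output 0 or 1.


Distances from query 6:
Point 5 (class 1): distance = 1
Point 3 (class 0): distance = 3
Point 20 (class 0): distance = 14
Point 29 (class 0): distance = 23
Point 30 (class 1): distance = 24
K=5 nearest neighbors: classes = [1, 0, 0, 0, 1]
Votes for class 1: 2 / 5
Majority vote => class 0

0


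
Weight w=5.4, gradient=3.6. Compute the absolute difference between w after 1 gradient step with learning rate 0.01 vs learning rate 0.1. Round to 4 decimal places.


With lr=0.01: w_new = 5.4 - 0.01 * 3.6 = 5.364
With lr=0.1: w_new = 5.4 - 0.1 * 3.6 = 5.04
Absolute difference = |5.364 - 5.04|
= 0.3240

0.3240


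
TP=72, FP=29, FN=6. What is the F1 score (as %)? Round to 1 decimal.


Precision = TP / (TP + FP) = 72 / 101 = 0.7129
Recall = TP / (TP + FN) = 72 / 78 = 0.9231
F1 = 2 * P * R / (P + R)
= 2 * 0.7129 * 0.9231 / (0.7129 + 0.9231)
= 1.3161 / 1.6359
= 0.8045
As percentage: 80.4%

80.4


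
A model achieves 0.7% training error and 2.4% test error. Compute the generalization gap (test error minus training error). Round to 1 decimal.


Generalization gap = test_error - train_error
= 2.4 - 0.7
= 1.7%
A small gap suggests good generalization.

1.7


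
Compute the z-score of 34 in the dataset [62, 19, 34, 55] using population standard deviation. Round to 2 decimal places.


Mean = (62 + 19 + 34 + 55) / 4 = 42.5
Variance = sum((x_i - mean)^2) / n = 290.25
Std = sqrt(290.25) = 17.0367
Z = (x - mean) / std
= (34 - 42.5) / 17.0367
= -8.5 / 17.0367
= -0.50

-0.50


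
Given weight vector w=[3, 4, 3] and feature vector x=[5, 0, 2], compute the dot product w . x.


Element-wise products:
3 * 5 = 15
4 * 0 = 0
3 * 2 = 6
Sum = 15 + 0 + 6
= 21

21


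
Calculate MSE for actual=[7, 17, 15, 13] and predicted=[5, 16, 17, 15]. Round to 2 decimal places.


Differences: [2, 1, -2, -2]
Squared errors: [4, 1, 4, 4]
Sum of squared errors = 13
MSE = 13 / 4 = 3.25

3.25


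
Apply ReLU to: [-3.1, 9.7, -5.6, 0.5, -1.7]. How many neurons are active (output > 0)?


ReLU(x) = max(0, x) for each element:
ReLU(-3.1) = 0
ReLU(9.7) = 9.7
ReLU(-5.6) = 0
ReLU(0.5) = 0.5
ReLU(-1.7) = 0
Active neurons (>0): 2

2


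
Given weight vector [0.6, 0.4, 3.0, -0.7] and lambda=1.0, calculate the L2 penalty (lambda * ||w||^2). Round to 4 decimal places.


Squaring each weight:
0.6^2 = 0.36
0.4^2 = 0.16
3.0^2 = 9.0
(-0.7)^2 = 0.49
Sum of squares = 10.01
Penalty = 1.0 * 10.01 = 10.0100

10.0100


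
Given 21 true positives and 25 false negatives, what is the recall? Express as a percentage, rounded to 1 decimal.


Recall = TP / (TP + FN) * 100
= 21 / (21 + 25)
= 21 / 46
= 0.4565
= 45.7%

45.7


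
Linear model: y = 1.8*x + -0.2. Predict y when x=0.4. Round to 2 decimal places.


y = 1.8 * 0.4 + (-0.2)
= 0.72 + (-0.2)
= 0.52

0.52


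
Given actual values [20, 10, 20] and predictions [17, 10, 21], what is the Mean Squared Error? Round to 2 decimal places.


Differences: [3, 0, -1]
Squared errors: [9, 0, 1]
Sum of squared errors = 10
MSE = 10 / 3 = 3.33

3.33


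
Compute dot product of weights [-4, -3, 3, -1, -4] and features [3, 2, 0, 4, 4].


Element-wise products:
-4 * 3 = -12
-3 * 2 = -6
3 * 0 = 0
-1 * 4 = -4
-4 * 4 = -16
Sum = -12 + -6 + 0 + -4 + -16
= -38

-38


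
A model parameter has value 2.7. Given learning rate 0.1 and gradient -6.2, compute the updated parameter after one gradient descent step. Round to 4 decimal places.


w_new = w_old - lr * gradient
= 2.7 - 0.1 * -6.2
= 2.7 - (-0.62)
= 3.3200

3.3200


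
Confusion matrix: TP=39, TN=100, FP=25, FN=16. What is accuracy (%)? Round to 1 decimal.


Accuracy = (TP + TN) / (TP + TN + FP + FN) * 100
= (39 + 100) / (39 + 100 + 25 + 16)
= 139 / 180
= 0.7722
= 77.2%

77.2


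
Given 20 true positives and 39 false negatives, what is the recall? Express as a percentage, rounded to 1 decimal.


Recall = TP / (TP + FN) * 100
= 20 / (20 + 39)
= 20 / 59
= 0.339
= 33.9%

33.9


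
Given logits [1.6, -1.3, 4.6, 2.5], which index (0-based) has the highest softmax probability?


Softmax is a monotonic transformation, so it preserves the argmax.
We need to find the index of the maximum logit.
Index 0: 1.6
Index 1: -1.3
Index 2: 4.6
Index 3: 2.5
Maximum logit = 4.6 at index 2

2


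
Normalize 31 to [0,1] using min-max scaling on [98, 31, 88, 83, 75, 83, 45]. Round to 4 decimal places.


Min = 31, Max = 98
Range = 98 - 31 = 67
Scaled = (x - min) / (max - min)
= (31 - 31) / 67
= 0 / 67
= 0.0000

0.0000


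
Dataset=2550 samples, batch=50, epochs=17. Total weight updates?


Iterations per epoch = 2550 / 50 = 51
Total updates = iterations_per_epoch * epochs
= 51 * 17
= 867

867


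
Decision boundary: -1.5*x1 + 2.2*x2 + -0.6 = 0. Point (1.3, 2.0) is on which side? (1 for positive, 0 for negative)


Compute -1.5 * 1.3 + 2.2 * 2.0 + -0.6
= -1.95 + 4.4 + -0.6
= 1.85
Since 1.85 >= 0, the point is on the positive side.

1


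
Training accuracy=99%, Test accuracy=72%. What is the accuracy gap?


Gap = train_accuracy - test_accuracy
= 99 - 72
= 27%
This large gap strongly indicates overfitting.

27


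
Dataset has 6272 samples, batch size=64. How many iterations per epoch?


Iterations per epoch = dataset_size / batch_size
= 6272 / 64
= 98

98


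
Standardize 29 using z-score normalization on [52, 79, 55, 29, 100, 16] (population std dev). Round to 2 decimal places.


Mean = (52 + 79 + 55 + 29 + 100 + 16) / 6 = 55.1667
Variance = sum((x_i - mean)^2) / n = 801.1389
Std = sqrt(801.1389) = 28.3044
Z = (x - mean) / std
= (29 - 55.1667) / 28.3044
= -26.1667 / 28.3044
= -0.92

-0.92


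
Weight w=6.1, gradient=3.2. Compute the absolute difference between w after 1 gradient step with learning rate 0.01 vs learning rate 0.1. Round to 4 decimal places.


With lr=0.01: w_new = 6.1 - 0.01 * 3.2 = 6.068
With lr=0.1: w_new = 6.1 - 0.1 * 3.2 = 5.78
Absolute difference = |6.068 - 5.78|
= 0.2880

0.2880


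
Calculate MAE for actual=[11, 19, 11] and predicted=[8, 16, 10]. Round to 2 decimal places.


Absolute errors: [3, 3, 1]
Sum of absolute errors = 7
MAE = 7 / 3 = 2.33

2.33


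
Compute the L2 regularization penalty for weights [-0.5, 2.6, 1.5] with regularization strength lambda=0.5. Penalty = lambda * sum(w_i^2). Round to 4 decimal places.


Squaring each weight:
(-0.5)^2 = 0.25
2.6^2 = 6.76
1.5^2 = 2.25
Sum of squares = 9.26
Penalty = 0.5 * 9.26 = 4.6300

4.6300


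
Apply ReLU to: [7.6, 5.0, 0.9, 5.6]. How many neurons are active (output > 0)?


ReLU(x) = max(0, x) for each element:
ReLU(7.6) = 7.6
ReLU(5.0) = 5.0
ReLU(0.9) = 0.9
ReLU(5.6) = 5.6
Active neurons (>0): 4

4


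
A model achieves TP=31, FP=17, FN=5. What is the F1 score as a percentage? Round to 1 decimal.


Precision = TP / (TP + FP) = 31 / 48 = 0.6458
Recall = TP / (TP + FN) = 31 / 36 = 0.8611
F1 = 2 * P * R / (P + R)
= 2 * 0.6458 * 0.8611 / (0.6458 + 0.8611)
= 1.1123 / 1.5069
= 0.7381
As percentage: 73.8%

73.8


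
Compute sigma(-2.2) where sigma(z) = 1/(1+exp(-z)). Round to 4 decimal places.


sigmoid(z) = 1 / (1 + exp(-z))
exp(-(-2.2)) = exp(2.2) = 9.025
1 + 9.025 = 10.025
1 / 10.025 = 0.0998

0.0998


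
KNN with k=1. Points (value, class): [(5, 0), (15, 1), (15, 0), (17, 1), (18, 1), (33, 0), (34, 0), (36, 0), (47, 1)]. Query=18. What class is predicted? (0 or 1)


Distances from query 18:
Point 18 (class 1): distance = 0
K=1 nearest neighbors: classes = [1]
Votes for class 1: 1 / 1
Majority vote => class 1

1


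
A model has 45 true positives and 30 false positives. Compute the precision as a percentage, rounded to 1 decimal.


Precision = TP / (TP + FP) * 100
= 45 / (45 + 30)
= 45 / 75
= 0.6
= 60.0%

60.0


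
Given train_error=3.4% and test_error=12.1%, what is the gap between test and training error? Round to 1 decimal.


Generalization gap = test_error - train_error
= 12.1 - 3.4
= 8.7%
A moderate gap.

8.7


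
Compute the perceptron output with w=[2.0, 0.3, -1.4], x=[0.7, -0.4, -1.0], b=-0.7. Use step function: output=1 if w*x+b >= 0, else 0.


z = w . x + b
= 2.0*0.7 + 0.3*-0.4 + -1.4*-1.0 + -0.7
= 1.4 + -0.12 + 1.4 + -0.7
= 2.68 + -0.7
= 1.98
Since z = 1.98 >= 0, output = 1

1


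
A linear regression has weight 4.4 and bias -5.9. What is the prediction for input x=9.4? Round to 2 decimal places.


y = 4.4 * 9.4 + (-5.9)
= 41.36 + (-5.9)
= 35.46

35.46


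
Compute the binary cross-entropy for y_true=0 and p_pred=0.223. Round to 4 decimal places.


For y=0: Loss = -log(1-p)
= -log(1 - 0.223)
= -log(0.777)
= -(-0.2523)
= 0.2523

0.2523


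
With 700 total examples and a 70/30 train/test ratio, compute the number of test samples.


Train samples = 700 * 70% = 490
Test samples = 700 - 490
= 210

210


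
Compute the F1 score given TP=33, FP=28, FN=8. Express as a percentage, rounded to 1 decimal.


Precision = TP / (TP + FP) = 33 / 61 = 0.541
Recall = TP / (TP + FN) = 33 / 41 = 0.8049
F1 = 2 * P * R / (P + R)
= 2 * 0.541 * 0.8049 / (0.541 + 0.8049)
= 0.8709 / 1.3459
= 0.6471
As percentage: 64.7%

64.7


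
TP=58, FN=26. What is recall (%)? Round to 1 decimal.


Recall = TP / (TP + FN) * 100
= 58 / (58 + 26)
= 58 / 84
= 0.6905
= 69.0%

69.0


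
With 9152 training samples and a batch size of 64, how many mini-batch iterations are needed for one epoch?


Iterations per epoch = dataset_size / batch_size
= 9152 / 64
= 143

143


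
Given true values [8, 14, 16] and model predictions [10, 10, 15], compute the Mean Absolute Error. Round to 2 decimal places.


Absolute errors: [2, 4, 1]
Sum of absolute errors = 7
MAE = 7 / 3 = 2.33

2.33


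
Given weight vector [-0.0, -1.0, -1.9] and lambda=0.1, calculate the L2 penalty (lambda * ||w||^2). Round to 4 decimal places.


Squaring each weight:
(-0.0)^2 = 0.0
(-1.0)^2 = 1.0
(-1.9)^2 = 3.61
Sum of squares = 4.61
Penalty = 0.1 * 4.61 = 0.4610

0.4610


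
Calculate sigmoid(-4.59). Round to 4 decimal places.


sigmoid(z) = 1 / (1 + exp(-z))
exp(-(-4.59)) = exp(4.59) = 98.4944
1 + 98.4944 = 99.4944
1 / 99.4944 = 0.0101

0.0101


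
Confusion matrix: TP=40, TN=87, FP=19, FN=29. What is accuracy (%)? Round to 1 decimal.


Accuracy = (TP + TN) / (TP + TN + FP + FN) * 100
= (40 + 87) / (40 + 87 + 19 + 29)
= 127 / 175
= 0.7257
= 72.6%

72.6


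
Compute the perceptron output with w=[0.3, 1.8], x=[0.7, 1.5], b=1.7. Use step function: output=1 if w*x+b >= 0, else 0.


z = w . x + b
= 0.3*0.7 + 1.8*1.5 + 1.7
= 0.21 + 2.7 + 1.7
= 2.91 + 1.7
= 4.61
Since z = 4.61 >= 0, output = 1

1


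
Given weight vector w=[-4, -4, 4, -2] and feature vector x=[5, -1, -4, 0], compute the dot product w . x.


Element-wise products:
-4 * 5 = -20
-4 * -1 = 4
4 * -4 = -16
-2 * 0 = 0
Sum = -20 + 4 + -16 + 0
= -32

-32


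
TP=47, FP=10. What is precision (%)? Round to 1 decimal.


Precision = TP / (TP + FP) * 100
= 47 / (47 + 10)
= 47 / 57
= 0.8246
= 82.5%

82.5


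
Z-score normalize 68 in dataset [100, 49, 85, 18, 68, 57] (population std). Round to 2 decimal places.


Mean = (100 + 49 + 85 + 18 + 68 + 57) / 6 = 62.8333
Variance = sum((x_i - mean)^2) / n = 689.1389
Std = sqrt(689.1389) = 26.2515
Z = (x - mean) / std
= (68 - 62.8333) / 26.2515
= 5.1667 / 26.2515
= 0.20

0.20


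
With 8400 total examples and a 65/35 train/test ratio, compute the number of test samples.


Train samples = 8400 * 65% = 5460
Test samples = 8400 - 5460
= 2940

2940


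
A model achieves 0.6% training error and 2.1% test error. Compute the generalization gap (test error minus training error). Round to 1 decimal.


Generalization gap = test_error - train_error
= 2.1 - 0.6
= 1.5%
A small gap suggests good generalization.

1.5


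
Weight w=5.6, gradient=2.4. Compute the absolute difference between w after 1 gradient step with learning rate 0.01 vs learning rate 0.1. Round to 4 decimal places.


With lr=0.01: w_new = 5.6 - 0.01 * 2.4 = 5.576
With lr=0.1: w_new = 5.6 - 0.1 * 2.4 = 5.36
Absolute difference = |5.576 - 5.36|
= 0.2160

0.2160


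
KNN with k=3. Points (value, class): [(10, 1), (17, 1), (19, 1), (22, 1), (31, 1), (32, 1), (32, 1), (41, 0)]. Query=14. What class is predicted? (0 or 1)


Distances from query 14:
Point 17 (class 1): distance = 3
Point 10 (class 1): distance = 4
Point 19 (class 1): distance = 5
K=3 nearest neighbors: classes = [1, 1, 1]
Votes for class 1: 3 / 3
Majority vote => class 1

1


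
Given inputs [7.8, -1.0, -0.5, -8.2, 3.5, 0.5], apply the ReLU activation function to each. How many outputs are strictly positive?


ReLU(x) = max(0, x) for each element:
ReLU(7.8) = 7.8
ReLU(-1.0) = 0
ReLU(-0.5) = 0
ReLU(-8.2) = 0
ReLU(3.5) = 3.5
ReLU(0.5) = 0.5
Active neurons (>0): 3

3


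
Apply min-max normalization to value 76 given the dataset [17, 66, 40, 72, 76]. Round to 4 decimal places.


Min = 17, Max = 76
Range = 76 - 17 = 59
Scaled = (x - min) / (max - min)
= (76 - 17) / 59
= 59 / 59
= 1.0000

1.0000


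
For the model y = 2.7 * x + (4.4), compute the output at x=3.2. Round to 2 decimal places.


y = 2.7 * 3.2 + (4.4)
= 8.64 + (4.4)
= 13.04

13.04


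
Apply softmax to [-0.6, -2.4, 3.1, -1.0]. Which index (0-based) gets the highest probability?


Softmax is a monotonic transformation, so it preserves the argmax.
We need to find the index of the maximum logit.
Index 0: -0.6
Index 1: -2.4
Index 2: 3.1
Index 3: -1.0
Maximum logit = 3.1 at index 2

2


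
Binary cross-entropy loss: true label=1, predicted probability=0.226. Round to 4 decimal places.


For y=1: Loss = -log(p)
= -log(0.226)
= -(-1.4872)
= 1.4872

1.4872


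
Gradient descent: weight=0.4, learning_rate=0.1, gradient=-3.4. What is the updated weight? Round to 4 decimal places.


w_new = w_old - lr * gradient
= 0.4 - 0.1 * -3.4
= 0.4 - (-0.34)
= 0.7400

0.7400


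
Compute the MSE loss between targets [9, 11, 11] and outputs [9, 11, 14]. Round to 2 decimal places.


Differences: [0, 0, -3]
Squared errors: [0, 0, 9]
Sum of squared errors = 9
MSE = 9 / 3 = 3.00

3.00


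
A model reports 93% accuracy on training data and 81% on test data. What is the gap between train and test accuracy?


Gap = train_accuracy - test_accuracy
= 93 - 81
= 12%
This gap suggests the model is overfitting.

12


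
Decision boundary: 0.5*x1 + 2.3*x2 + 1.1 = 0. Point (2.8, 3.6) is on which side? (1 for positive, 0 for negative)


Compute 0.5 * 2.8 + 2.3 * 3.6 + 1.1
= 1.4 + 8.28 + 1.1
= 10.78
Since 10.78 >= 0, the point is on the positive side.

1


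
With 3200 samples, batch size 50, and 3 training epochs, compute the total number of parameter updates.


Iterations per epoch = 3200 / 50 = 64
Total updates = iterations_per_epoch * epochs
= 64 * 3
= 192

192


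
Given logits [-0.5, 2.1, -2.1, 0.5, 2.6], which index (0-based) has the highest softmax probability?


Softmax is a monotonic transformation, so it preserves the argmax.
We need to find the index of the maximum logit.
Index 0: -0.5
Index 1: 2.1
Index 2: -2.1
Index 3: 0.5
Index 4: 2.6
Maximum logit = 2.6 at index 4

4


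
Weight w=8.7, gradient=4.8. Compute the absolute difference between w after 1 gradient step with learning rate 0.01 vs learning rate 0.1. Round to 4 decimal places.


With lr=0.01: w_new = 8.7 - 0.01 * 4.8 = 8.652
With lr=0.1: w_new = 8.7 - 0.1 * 4.8 = 8.22
Absolute difference = |8.652 - 8.22|
= 0.4320

0.4320


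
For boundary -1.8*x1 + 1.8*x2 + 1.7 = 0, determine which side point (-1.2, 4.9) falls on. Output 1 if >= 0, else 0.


Compute -1.8 * -1.2 + 1.8 * 4.9 + 1.7
= 2.16 + 8.82 + 1.7
= 12.68
Since 12.68 >= 0, the point is on the positive side.

1


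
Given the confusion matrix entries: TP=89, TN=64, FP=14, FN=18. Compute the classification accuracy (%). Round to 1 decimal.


Accuracy = (TP + TN) / (TP + TN + FP + FN) * 100
= (89 + 64) / (89 + 64 + 14 + 18)
= 153 / 185
= 0.827
= 82.7%

82.7


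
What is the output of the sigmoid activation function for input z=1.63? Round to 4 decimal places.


sigmoid(z) = 1 / (1 + exp(-z))
exp(-(1.63)) = exp(-1.63) = 0.1959
1 + 0.1959 = 1.1959
1 / 1.1959 = 0.8362

0.8362


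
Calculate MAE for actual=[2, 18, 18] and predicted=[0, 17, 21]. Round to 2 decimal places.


Absolute errors: [2, 1, 3]
Sum of absolute errors = 6
MAE = 6 / 3 = 2.00

2.00


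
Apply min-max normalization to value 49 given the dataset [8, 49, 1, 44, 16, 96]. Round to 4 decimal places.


Min = 1, Max = 96
Range = 96 - 1 = 95
Scaled = (x - min) / (max - min)
= (49 - 1) / 95
= 48 / 95
= 0.5053

0.5053


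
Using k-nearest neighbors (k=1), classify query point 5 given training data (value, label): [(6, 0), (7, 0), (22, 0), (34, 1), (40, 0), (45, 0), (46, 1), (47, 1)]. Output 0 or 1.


Distances from query 5:
Point 6 (class 0): distance = 1
K=1 nearest neighbors: classes = [0]
Votes for class 1: 0 / 1
Majority vote => class 0

0


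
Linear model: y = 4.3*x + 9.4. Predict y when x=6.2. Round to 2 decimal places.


y = 4.3 * 6.2 + (9.4)
= 26.66 + (9.4)
= 36.06

36.06


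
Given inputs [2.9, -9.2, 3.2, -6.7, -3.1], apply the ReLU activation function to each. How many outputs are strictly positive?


ReLU(x) = max(0, x) for each element:
ReLU(2.9) = 2.9
ReLU(-9.2) = 0
ReLU(3.2) = 3.2
ReLU(-6.7) = 0
ReLU(-3.1) = 0
Active neurons (>0): 2

2


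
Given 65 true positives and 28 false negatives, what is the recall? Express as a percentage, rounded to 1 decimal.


Recall = TP / (TP + FN) * 100
= 65 / (65 + 28)
= 65 / 93
= 0.6989
= 69.9%

69.9


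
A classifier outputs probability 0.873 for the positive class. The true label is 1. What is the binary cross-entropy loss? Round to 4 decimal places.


For y=1: Loss = -log(p)
= -log(0.873)
= -(-0.1358)
= 0.1358

0.1358


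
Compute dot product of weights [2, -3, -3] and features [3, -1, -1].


Element-wise products:
2 * 3 = 6
-3 * -1 = 3
-3 * -1 = 3
Sum = 6 + 3 + 3
= 12

12


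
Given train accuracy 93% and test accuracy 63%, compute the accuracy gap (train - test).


Gap = train_accuracy - test_accuracy
= 93 - 63
= 30%
This large gap strongly indicates overfitting.

30


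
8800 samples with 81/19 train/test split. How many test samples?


Train samples = 8800 * 81% = 7128
Test samples = 8800 - 7128
= 1672

1672


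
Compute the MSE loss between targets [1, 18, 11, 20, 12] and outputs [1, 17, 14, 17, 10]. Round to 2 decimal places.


Differences: [0, 1, -3, 3, 2]
Squared errors: [0, 1, 9, 9, 4]
Sum of squared errors = 23
MSE = 23 / 5 = 4.60

4.60


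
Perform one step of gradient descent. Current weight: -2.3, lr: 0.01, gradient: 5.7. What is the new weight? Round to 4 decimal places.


w_new = w_old - lr * gradient
= -2.3 - 0.01 * 5.7
= -2.3 - (0.057)
= -2.3570

-2.3570


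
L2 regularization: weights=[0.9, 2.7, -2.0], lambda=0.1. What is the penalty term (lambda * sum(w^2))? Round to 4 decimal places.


Squaring each weight:
0.9^2 = 0.81
2.7^2 = 7.29
(-2.0)^2 = 4.0
Sum of squares = 12.1
Penalty = 0.1 * 12.1 = 1.2100

1.2100


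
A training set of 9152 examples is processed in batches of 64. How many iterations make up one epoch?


Iterations per epoch = dataset_size / batch_size
= 9152 / 64
= 143

143


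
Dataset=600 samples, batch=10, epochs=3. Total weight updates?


Iterations per epoch = 600 / 10 = 60
Total updates = iterations_per_epoch * epochs
= 60 * 3
= 180

180


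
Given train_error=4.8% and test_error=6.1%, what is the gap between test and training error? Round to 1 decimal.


Generalization gap = test_error - train_error
= 6.1 - 4.8
= 1.3%
A small gap suggests good generalization.

1.3


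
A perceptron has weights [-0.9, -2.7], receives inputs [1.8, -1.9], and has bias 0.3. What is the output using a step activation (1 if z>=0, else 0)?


z = w . x + b
= -0.9*1.8 + -2.7*-1.9 + 0.3
= -1.62 + 5.13 + 0.3
= 3.51 + 0.3
= 3.81
Since z = 3.81 >= 0, output = 1

1


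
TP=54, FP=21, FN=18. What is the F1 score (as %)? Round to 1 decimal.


Precision = TP / (TP + FP) = 54 / 75 = 0.72
Recall = TP / (TP + FN) = 54 / 72 = 0.75
F1 = 2 * P * R / (P + R)
= 2 * 0.72 * 0.75 / (0.72 + 0.75)
= 1.08 / 1.47
= 0.7347
As percentage: 73.5%

73.5


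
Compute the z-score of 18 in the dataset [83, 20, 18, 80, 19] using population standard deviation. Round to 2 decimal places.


Mean = (83 + 20 + 18 + 80 + 19) / 5 = 44.0
Variance = sum((x_i - mean)^2) / n = 938.8
Std = sqrt(938.8) = 30.6398
Z = (x - mean) / std
= (18 - 44.0) / 30.6398
= -26.0 / 30.6398
= -0.85

-0.85


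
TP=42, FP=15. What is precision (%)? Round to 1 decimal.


Precision = TP / (TP + FP) * 100
= 42 / (42 + 15)
= 42 / 57
= 0.7368
= 73.7%

73.7


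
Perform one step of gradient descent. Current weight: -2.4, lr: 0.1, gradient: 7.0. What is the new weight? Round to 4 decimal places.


w_new = w_old - lr * gradient
= -2.4 - 0.1 * 7.0
= -2.4 - (0.7)
= -3.1000

-3.1000


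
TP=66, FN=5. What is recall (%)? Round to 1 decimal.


Recall = TP / (TP + FN) * 100
= 66 / (66 + 5)
= 66 / 71
= 0.9296
= 93.0%

93.0


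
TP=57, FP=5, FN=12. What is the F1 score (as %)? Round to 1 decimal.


Precision = TP / (TP + FP) = 57 / 62 = 0.9194
Recall = TP / (TP + FN) = 57 / 69 = 0.8261
F1 = 2 * P * R / (P + R)
= 2 * 0.9194 * 0.8261 / (0.9194 + 0.8261)
= 1.5189 / 1.7454
= 0.8702
As percentage: 87.0%

87.0


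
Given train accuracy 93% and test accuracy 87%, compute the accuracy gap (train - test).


Gap = train_accuracy - test_accuracy
= 93 - 87
= 6%
This moderate gap may indicate mild overfitting.

6


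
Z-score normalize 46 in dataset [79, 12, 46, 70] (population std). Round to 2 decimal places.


Mean = (79 + 12 + 46 + 70) / 4 = 51.75
Variance = sum((x_i - mean)^2) / n = 672.1875
Std = sqrt(672.1875) = 25.9266
Z = (x - mean) / std
= (46 - 51.75) / 25.9266
= -5.75 / 25.9266
= -0.22

-0.22


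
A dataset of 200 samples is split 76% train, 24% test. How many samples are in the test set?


Train samples = 200 * 76% = 152
Test samples = 200 - 152
= 48

48


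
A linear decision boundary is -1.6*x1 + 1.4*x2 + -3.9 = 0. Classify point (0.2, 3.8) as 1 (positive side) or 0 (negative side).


Compute -1.6 * 0.2 + 1.4 * 3.8 + -3.9
= -0.32 + 5.32 + -3.9
= 1.1
Since 1.1 >= 0, the point is on the positive side.

1


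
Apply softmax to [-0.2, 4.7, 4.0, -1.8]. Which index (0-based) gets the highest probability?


Softmax is a monotonic transformation, so it preserves the argmax.
We need to find the index of the maximum logit.
Index 0: -0.2
Index 1: 4.7
Index 2: 4.0
Index 3: -1.8
Maximum logit = 4.7 at index 1

1


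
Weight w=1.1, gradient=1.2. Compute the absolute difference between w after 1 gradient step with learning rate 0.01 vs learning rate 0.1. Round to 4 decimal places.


With lr=0.01: w_new = 1.1 - 0.01 * 1.2 = 1.088
With lr=0.1: w_new = 1.1 - 0.1 * 1.2 = 0.98
Absolute difference = |1.088 - 0.98|
= 0.1080

0.1080


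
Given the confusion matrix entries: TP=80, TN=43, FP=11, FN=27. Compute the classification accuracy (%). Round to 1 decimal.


Accuracy = (TP + TN) / (TP + TN + FP + FN) * 100
= (80 + 43) / (80 + 43 + 11 + 27)
= 123 / 161
= 0.764
= 76.4%

76.4


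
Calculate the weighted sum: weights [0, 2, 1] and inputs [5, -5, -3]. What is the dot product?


Element-wise products:
0 * 5 = 0
2 * -5 = -10
1 * -3 = -3
Sum = 0 + -10 + -3
= -13

-13


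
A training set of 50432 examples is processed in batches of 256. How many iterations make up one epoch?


Iterations per epoch = dataset_size / batch_size
= 50432 / 256
= 197

197


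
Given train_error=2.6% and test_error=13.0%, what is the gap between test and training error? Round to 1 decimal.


Generalization gap = test_error - train_error
= 13.0 - 2.6
= 10.4%
A large gap suggests overfitting.

10.4


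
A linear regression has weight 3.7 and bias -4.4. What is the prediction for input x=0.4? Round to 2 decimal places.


y = 3.7 * 0.4 + (-4.4)
= 1.48 + (-4.4)
= -2.92

-2.92


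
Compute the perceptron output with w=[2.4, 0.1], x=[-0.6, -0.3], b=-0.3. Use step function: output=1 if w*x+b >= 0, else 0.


z = w . x + b
= 2.4*-0.6 + 0.1*-0.3 + -0.3
= -1.44 + -0.03 + -0.3
= -1.47 + -0.3
= -1.77
Since z = -1.77 < 0, output = 0

0


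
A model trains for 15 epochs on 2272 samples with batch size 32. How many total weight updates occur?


Iterations per epoch = 2272 / 32 = 71
Total updates = iterations_per_epoch * epochs
= 71 * 15
= 1065

1065


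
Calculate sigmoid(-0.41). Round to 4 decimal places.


sigmoid(z) = 1 / (1 + exp(-z))
exp(-(-0.41)) = exp(0.41) = 1.5068
1 + 1.5068 = 2.5068
1 / 2.5068 = 0.3989

0.3989


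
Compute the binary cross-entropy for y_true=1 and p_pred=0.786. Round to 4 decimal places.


For y=1: Loss = -log(p)
= -log(0.786)
= -(-0.2408)
= 0.2408

0.2408


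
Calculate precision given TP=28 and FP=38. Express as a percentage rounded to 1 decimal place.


Precision = TP / (TP + FP) * 100
= 28 / (28 + 38)
= 28 / 66
= 0.4242
= 42.4%

42.4


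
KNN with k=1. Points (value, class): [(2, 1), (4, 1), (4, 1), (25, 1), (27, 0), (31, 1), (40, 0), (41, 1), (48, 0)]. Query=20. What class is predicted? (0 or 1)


Distances from query 20:
Point 25 (class 1): distance = 5
K=1 nearest neighbors: classes = [1]
Votes for class 1: 1 / 1
Majority vote => class 1

1


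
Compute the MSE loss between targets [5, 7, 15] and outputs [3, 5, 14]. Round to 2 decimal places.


Differences: [2, 2, 1]
Squared errors: [4, 4, 1]
Sum of squared errors = 9
MSE = 9 / 3 = 3.00

3.00


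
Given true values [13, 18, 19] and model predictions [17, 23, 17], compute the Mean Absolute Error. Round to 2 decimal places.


Absolute errors: [4, 5, 2]
Sum of absolute errors = 11
MAE = 11 / 3 = 3.67

3.67


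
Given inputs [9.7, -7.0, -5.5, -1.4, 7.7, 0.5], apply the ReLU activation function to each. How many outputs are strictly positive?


ReLU(x) = max(0, x) for each element:
ReLU(9.7) = 9.7
ReLU(-7.0) = 0
ReLU(-5.5) = 0
ReLU(-1.4) = 0
ReLU(7.7) = 7.7
ReLU(0.5) = 0.5
Active neurons (>0): 3

3


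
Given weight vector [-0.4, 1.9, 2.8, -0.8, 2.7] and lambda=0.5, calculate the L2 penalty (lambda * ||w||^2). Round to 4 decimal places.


Squaring each weight:
(-0.4)^2 = 0.16
1.9^2 = 3.61
2.8^2 = 7.84
(-0.8)^2 = 0.64
2.7^2 = 7.29
Sum of squares = 19.54
Penalty = 0.5 * 19.54 = 9.7700

9.7700
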